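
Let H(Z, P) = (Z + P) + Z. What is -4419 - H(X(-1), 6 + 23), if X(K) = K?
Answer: -4446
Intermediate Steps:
H(Z, P) = P + 2*Z (H(Z, P) = (P + Z) + Z = P + 2*Z)
-4419 - H(X(-1), 6 + 23) = -4419 - ((6 + 23) + 2*(-1)) = -4419 - (29 - 2) = -4419 - 1*27 = -4419 - 27 = -4446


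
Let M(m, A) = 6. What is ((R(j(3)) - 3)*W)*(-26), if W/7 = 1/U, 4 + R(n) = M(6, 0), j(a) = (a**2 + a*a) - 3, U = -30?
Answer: -91/15 ≈ -6.0667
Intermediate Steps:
j(a) = -3 + 2*a**2 (j(a) = (a**2 + a**2) - 3 = 2*a**2 - 3 = -3 + 2*a**2)
R(n) = 2 (R(n) = -4 + 6 = 2)
W = -7/30 (W = 7/(-30) = 7*(-1/30) = -7/30 ≈ -0.23333)
((R(j(3)) - 3)*W)*(-26) = ((2 - 3)*(-7/30))*(-26) = -1*(-7/30)*(-26) = (7/30)*(-26) = -91/15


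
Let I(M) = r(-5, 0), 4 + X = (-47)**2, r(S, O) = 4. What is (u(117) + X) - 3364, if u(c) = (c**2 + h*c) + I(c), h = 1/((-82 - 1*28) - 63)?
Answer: 2168265/173 ≈ 12533.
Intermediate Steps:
X = 2205 (X = -4 + (-47)**2 = -4 + 2209 = 2205)
I(M) = 4
h = -1/173 (h = 1/((-82 - 28) - 63) = 1/(-110 - 63) = 1/(-173) = -1/173 ≈ -0.0057803)
u(c) = 4 + c**2 - c/173 (u(c) = (c**2 - c/173) + 4 = 4 + c**2 - c/173)
(u(117) + X) - 3364 = ((4 + 117**2 - 1/173*117) + 2205) - 3364 = ((4 + 13689 - 117/173) + 2205) - 3364 = (2368772/173 + 2205) - 3364 = 2750237/173 - 3364 = 2168265/173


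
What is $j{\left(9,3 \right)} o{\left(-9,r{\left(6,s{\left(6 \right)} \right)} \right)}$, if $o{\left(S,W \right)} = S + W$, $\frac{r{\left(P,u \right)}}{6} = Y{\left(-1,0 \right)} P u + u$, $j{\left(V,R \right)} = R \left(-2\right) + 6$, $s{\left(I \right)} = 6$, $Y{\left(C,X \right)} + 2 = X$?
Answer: $0$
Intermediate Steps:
$Y{\left(C,X \right)} = -2 + X$
$j{\left(V,R \right)} = 6 - 2 R$ ($j{\left(V,R \right)} = - 2 R + 6 = 6 - 2 R$)
$r{\left(P,u \right)} = 6 u - 12 P u$ ($r{\left(P,u \right)} = 6 \left(\left(-2 + 0\right) P u + u\right) = 6 \left(- 2 P u + u\right) = 6 \left(u - 2 P u\right) = 6 u - 12 P u$)
$j{\left(9,3 \right)} o{\left(-9,r{\left(6,s{\left(6 \right)} \right)} \right)} = \left(6 - 6\right) \left(-9 + 6 \cdot 6 \left(1 - 12\right)\right) = 0 \left(-9 + 6 \cdot 6 \left(-11\right)\right) = 0 \left(-9 - 396\right) = 0 \left(-405\right) = 0$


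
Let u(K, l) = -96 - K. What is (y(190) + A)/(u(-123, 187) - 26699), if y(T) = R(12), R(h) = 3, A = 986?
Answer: -989/26672 ≈ -0.037080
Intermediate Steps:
y(T) = 3
(y(190) + A)/(u(-123, 187) - 26699) = (3 + 986)/((-96 - 1*(-123)) - 26699) = 989/((-96 + 123) - 26699) = 989/(27 - 26699) = 989/(-26672) = 989*(-1/26672) = -989/26672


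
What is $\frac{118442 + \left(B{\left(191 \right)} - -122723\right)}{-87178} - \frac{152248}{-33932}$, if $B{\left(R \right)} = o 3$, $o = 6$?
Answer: $\frac{1272213647}{739530974} \approx 1.7203$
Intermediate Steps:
$B{\left(R \right)} = 18$ ($B{\left(R \right)} = 6 \cdot 3 = 18$)
$\frac{118442 + \left(B{\left(191 \right)} - -122723\right)}{-87178} - \frac{152248}{-33932} = \frac{118442 + \left(18 - -122723\right)}{-87178} - \frac{152248}{-33932} = \left(118442 + \left(18 + 122723\right)\right) \left(- \frac{1}{87178}\right) - - \frac{38062}{8483} = \left(118442 + 122741\right) \left(- \frac{1}{87178}\right) + \frac{38062}{8483} = 241183 \left(- \frac{1}{87178}\right) + \frac{38062}{8483} = - \frac{241183}{87178} + \frac{38062}{8483} = \frac{1272213647}{739530974}$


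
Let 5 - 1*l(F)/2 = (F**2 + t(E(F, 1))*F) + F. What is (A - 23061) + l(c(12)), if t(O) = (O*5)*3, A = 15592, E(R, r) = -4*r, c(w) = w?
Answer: -6331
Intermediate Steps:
t(O) = 15*O (t(O) = (5*O)*3 = 15*O)
l(F) = 10 - 2*F**2 + 118*F (l(F) = 10 - 2*((F**2 + (15*(-4*1))*F) + F) = 10 - 2*((F**2 + (15*(-4))*F) + F) = 10 - 2*((F**2 - 60*F) + F) = 10 - 2*(F**2 - 59*F) = 10 + (-2*F**2 + 118*F) = 10 - 2*F**2 + 118*F)
(A - 23061) + l(c(12)) = (15592 - 23061) + (10 - 2*12**2 + 118*12) = -7469 + (10 - 2*144 + 1416) = -7469 + (10 - 288 + 1416) = -7469 + 1138 = -6331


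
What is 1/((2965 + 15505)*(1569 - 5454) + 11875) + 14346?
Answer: 1029240499949/71744075 ≈ 14346.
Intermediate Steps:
1/((2965 + 15505)*(1569 - 5454) + 11875) + 14346 = 1/(18470*(-3885) + 11875) + 14346 = 1/(-71755950 + 11875) + 14346 = 1/(-71744075) + 14346 = -1/71744075 + 14346 = 1029240499949/71744075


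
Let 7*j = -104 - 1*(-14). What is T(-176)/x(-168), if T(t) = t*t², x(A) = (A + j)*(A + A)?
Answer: -170368/1899 ≈ -89.715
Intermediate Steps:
j = -90/7 (j = (-104 - 1*(-14))/7 = (-104 + 14)/7 = (⅐)*(-90) = -90/7 ≈ -12.857)
x(A) = 2*A*(-90/7 + A) (x(A) = (A - 90/7)*(A + A) = (-90/7 + A)*(2*A) = 2*A*(-90/7 + A))
T(t) = t³
T(-176)/x(-168) = (-176)³/(((2/7)*(-168)*(-90 + 7*(-168)))) = -5451776*(-1/(48*(-90 - 1176))) = -5451776/((2/7)*(-168)*(-1266)) = -5451776/60768 = -5451776*1/60768 = -170368/1899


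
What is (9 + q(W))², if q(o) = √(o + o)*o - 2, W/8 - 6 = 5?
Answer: 1362993 + 4928*√11 ≈ 1.3793e+6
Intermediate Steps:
W = 88 (W = 48 + 8*5 = 48 + 40 = 88)
q(o) = -2 + √2*o^(3/2) (q(o) = √(2*o)*o - 2 = (√2*√o)*o - 2 = √2*o^(3/2) - 2 = -2 + √2*o^(3/2))
(9 + q(W))² = (9 + (-2 + √2*88^(3/2)))² = (9 + (-2 + √2*(176*√22)))² = (9 + (-2 + 352*√11))² = (7 + 352*√11)²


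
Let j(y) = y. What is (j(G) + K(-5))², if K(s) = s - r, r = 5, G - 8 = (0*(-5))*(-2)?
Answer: 4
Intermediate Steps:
G = 8 (G = 8 + (0*(-5))*(-2) = 8 + 0*(-2) = 8 + 0 = 8)
K(s) = -5 + s (K(s) = s - 1*5 = s - 5 = -5 + s)
(j(G) + K(-5))² = (8 + (-5 - 5))² = (8 - 10)² = (-2)² = 4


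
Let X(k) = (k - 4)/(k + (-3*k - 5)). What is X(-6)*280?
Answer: -400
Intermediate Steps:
X(k) = (-4 + k)/(-5 - 2*k) (X(k) = (-4 + k)/(k + (-5 - 3*k)) = (-4 + k)/(-5 - 2*k))
X(-6)*280 = ((4 - 1*(-6))/(5 + 2*(-6)))*280 = ((4 + 6)/(5 - 12))*280 = (10/(-7))*280 = -⅐*10*280 = -10/7*280 = -400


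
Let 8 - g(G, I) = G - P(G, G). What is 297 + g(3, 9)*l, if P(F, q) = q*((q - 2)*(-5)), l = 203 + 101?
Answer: -2743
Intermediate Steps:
l = 304
P(F, q) = q*(10 - 5*q) (P(F, q) = q*((-2 + q)*(-5)) = q*(10 - 5*q))
g(G, I) = 8 - G + 5*G*(2 - G) (g(G, I) = 8 - (G - 5*G*(2 - G)) = 8 + (-G + 5*G*(2 - G)) = 8 - G + 5*G*(2 - G))
297 + g(3, 9)*l = 297 + (8 - 1*3 - 5*3*(-2 + 3))*304 = 297 + (8 - 3 - 5*3*1)*304 = 297 + (8 - 3 - 15)*304 = 297 - 10*304 = 297 - 3040 = -2743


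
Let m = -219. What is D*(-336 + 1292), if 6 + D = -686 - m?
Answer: -452188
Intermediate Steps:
D = -473 (D = -6 + (-686 - 1*(-219)) = -6 + (-686 + 219) = -6 - 467 = -473)
D*(-336 + 1292) = -473*(-336 + 1292) = -473*956 = -452188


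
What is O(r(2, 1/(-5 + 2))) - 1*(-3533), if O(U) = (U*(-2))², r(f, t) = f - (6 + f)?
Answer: 3677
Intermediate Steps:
r(f, t) = -6 (r(f, t) = f + (-6 - f) = -6)
O(U) = 4*U² (O(U) = (-2*U)² = 4*U²)
O(r(2, 1/(-5 + 2))) - 1*(-3533) = 4*(-6)² - 1*(-3533) = 4*36 + 3533 = 144 + 3533 = 3677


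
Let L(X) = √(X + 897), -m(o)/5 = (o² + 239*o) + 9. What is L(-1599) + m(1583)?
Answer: -14421175 + 3*I*√78 ≈ -1.4421e+7 + 26.495*I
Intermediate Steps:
m(o) = -45 - 1195*o - 5*o² (m(o) = -5*((o² + 239*o) + 9) = -5*(9 + o² + 239*o) = -45 - 1195*o - 5*o²)
L(X) = √(897 + X)
L(-1599) + m(1583) = √(897 - 1599) + (-45 - 1195*1583 - 5*1583²) = √(-702) + (-45 - 1891685 - 5*2505889) = 3*I*√78 + (-45 - 1891685 - 12529445) = 3*I*√78 - 14421175 = -14421175 + 3*I*√78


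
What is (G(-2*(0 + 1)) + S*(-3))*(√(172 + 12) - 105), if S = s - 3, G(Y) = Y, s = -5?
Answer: -2310 + 44*√46 ≈ -2011.6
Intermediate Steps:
S = -8 (S = -5 - 3 = -8)
(G(-2*(0 + 1)) + S*(-3))*(√(172 + 12) - 105) = (-2*(0 + 1) - 8*(-3))*(√(172 + 12) - 105) = (-2*1 + 24)*(√184 - 105) = (-2 + 24)*(2*√46 - 105) = 22*(-105 + 2*√46) = -2310 + 44*√46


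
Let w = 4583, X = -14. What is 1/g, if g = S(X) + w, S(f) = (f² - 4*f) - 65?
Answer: 1/4770 ≈ 0.00020964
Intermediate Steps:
S(f) = -65 + f² - 4*f
g = 4770 (g = (-65 + (-14)² - 4*(-14)) + 4583 = (-65 + 196 + 56) + 4583 = 187 + 4583 = 4770)
1/g = 1/4770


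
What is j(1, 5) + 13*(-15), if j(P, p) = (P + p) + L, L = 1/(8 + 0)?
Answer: -1511/8 ≈ -188.88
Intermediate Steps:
L = ⅛ (L = 1/8 = ⅛ ≈ 0.12500)
j(P, p) = ⅛ + P + p (j(P, p) = (P + p) + ⅛ = ⅛ + P + p)
j(1, 5) + 13*(-15) = (⅛ + 1 + 5) + 13*(-15) = 49/8 - 195 = -1511/8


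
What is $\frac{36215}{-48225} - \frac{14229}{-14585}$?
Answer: $\frac{1263982}{5626893} \approx 0.22463$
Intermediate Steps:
$\frac{36215}{-48225} - \frac{14229}{-14585} = 36215 \left(- \frac{1}{48225}\right) - - \frac{14229}{14585} = - \frac{7243}{9645} + \frac{14229}{14585} = \frac{1263982}{5626893}$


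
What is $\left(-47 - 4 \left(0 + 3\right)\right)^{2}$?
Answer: $3481$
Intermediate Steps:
$\left(-47 - 4 \left(0 + 3\right)\right)^{2} = \left(-47 - 12\right)^{2} = \left(-59\right)^{2} = 3481$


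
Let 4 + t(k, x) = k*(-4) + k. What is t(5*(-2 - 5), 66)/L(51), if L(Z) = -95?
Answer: -101/95 ≈ -1.0632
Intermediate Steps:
t(k, x) = -4 - 3*k (t(k, x) = -4 + (k*(-4) + k) = -4 + (-4*k + k) = -4 - 3*k)
t(5*(-2 - 5), 66)/L(51) = (-4 - 15*(-2 - 5))/(-95) = (-4 - 15*(-7))*(-1/95) = (-4 - 3*(-35))*(-1/95) = (-4 + 105)*(-1/95) = 101*(-1/95) = -101/95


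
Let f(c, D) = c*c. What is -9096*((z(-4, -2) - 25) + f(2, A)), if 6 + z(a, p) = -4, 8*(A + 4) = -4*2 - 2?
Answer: 281976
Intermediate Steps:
A = -21/4 (A = -4 + (-4*2 - 2)/8 = -4 + (-8 - 2)/8 = -4 + (⅛)*(-10) = -4 - 5/4 = -21/4 ≈ -5.2500)
z(a, p) = -10 (z(a, p) = -6 - 4 = -10)
f(c, D) = c²
-9096*((z(-4, -2) - 25) + f(2, A)) = -9096*((-10 - 25) + 2²) = -9096*(-35 + 4) = -9096*(-31) = 281976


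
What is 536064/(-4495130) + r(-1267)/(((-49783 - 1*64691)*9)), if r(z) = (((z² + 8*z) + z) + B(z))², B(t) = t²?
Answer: -23003200262693184637/2315589802290 ≈ -9.9340e+6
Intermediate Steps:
r(z) = (2*z² + 9*z)² (r(z) = (((z² + 8*z) + z) + z²)² = ((z² + 9*z) + z²)² = (2*z² + 9*z)²)
536064/(-4495130) + r(-1267)/(((-49783 - 1*64691)*9)) = 536064/(-4495130) + ((-1267)²*(9 + 2*(-1267))²)/(((-49783 - 1*64691)*9)) = 536064*(-1/4495130) + (1605289*(9 - 2534)²)/(((-49783 - 64691)*9)) = -268032/2247565 + (1605289*(-2525)²)/((-114474*9)) = -268032/2247565 + (1605289*6375625)/(-1030266) = -268032/2247565 + 10234720680625*(-1/1030266) = -268032/2247565 - 10234720680625/1030266 = -23003200262693184637/2315589802290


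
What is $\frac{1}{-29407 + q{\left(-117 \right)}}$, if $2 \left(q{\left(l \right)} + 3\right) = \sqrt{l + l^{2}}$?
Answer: $- \frac{29410}{864944707} - \frac{3 \sqrt{377}}{864944707} \approx -3.407 \cdot 10^{-5}$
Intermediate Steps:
$q{\left(l \right)} = -3 + \frac{\sqrt{l + l^{2}}}{2}$
$\frac{1}{-29407 + q{\left(-117 \right)}} = \frac{1}{-29407 - \left(3 - \frac{\sqrt{- 117 \left(1 - 117\right)}}{2}\right)} = \frac{1}{-29407 - \left(3 - \frac{\sqrt{\left(-117\right) \left(-116\right)}}{2}\right)} = \frac{1}{-29407 - \left(3 - \frac{\sqrt{13572}}{2}\right)} = \frac{1}{-29407 - \left(3 - \frac{6 \sqrt{377}}{2}\right)} = \frac{1}{-29407 - \left(3 - 3 \sqrt{377}\right)} = \frac{1}{-29410 + 3 \sqrt{377}}$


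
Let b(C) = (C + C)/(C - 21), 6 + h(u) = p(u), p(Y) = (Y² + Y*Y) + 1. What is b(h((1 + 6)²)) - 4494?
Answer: -3575625/796 ≈ -4492.0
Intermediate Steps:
p(Y) = 1 + 2*Y² (p(Y) = (Y² + Y²) + 1 = 2*Y² + 1 = 1 + 2*Y²)
h(u) = -5 + 2*u² (h(u) = -6 + (1 + 2*u²) = -5 + 2*u²)
b(C) = 2*C/(-21 + C) (b(C) = (2*C)/(-21 + C) = 2*C/(-21 + C))
b(h((1 + 6)²)) - 4494 = 2*(-5 + 2*((1 + 6)²)²)/(-21 + (-5 + 2*((1 + 6)²)²)) - 4494 = 2*(-5 + 2*(7²)²)/(-21 + (-5 + 2*(7²)²)) - 4494 = 2*(-5 + 2*49²)/(-21 + (-5 + 2*49²)) - 4494 = 2*(-5 + 2*2401)/(-21 + (-5 + 2*2401)) - 4494 = 2*(-5 + 4802)/(-21 + (-5 + 4802)) - 4494 = 2*4797/(-21 + 4797) - 4494 = 2*4797/4776 - 4494 = 2*4797*(1/4776) - 4494 = 1599/796 - 4494 = -3575625/796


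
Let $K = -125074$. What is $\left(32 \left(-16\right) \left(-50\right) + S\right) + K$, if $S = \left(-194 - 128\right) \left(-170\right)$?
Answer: $-44734$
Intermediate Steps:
$S = 54740$ ($S = \left(-322\right) \left(-170\right) = 54740$)
$\left(32 \left(-16\right) \left(-50\right) + S\right) + K = \left(32 \left(-16\right) \left(-50\right) + 54740\right) - 125074 = \left(\left(-512\right) \left(-50\right) + 54740\right) - 125074 = \left(25600 + 54740\right) - 125074 = 80340 - 125074 = -44734$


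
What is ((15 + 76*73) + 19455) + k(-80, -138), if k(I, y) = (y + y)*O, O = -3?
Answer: 25846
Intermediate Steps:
k(I, y) = -6*y (k(I, y) = (y + y)*(-3) = (2*y)*(-3) = -6*y)
((15 + 76*73) + 19455) + k(-80, -138) = ((15 + 76*73) + 19455) - 6*(-138) = ((15 + 5548) + 19455) + 828 = (5563 + 19455) + 828 = 25018 + 828 = 25846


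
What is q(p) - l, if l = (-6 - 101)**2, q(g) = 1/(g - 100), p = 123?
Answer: -263326/23 ≈ -11449.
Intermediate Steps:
q(g) = 1/(-100 + g)
l = 11449 (l = (-107)**2 = 11449)
q(p) - l = 1/(-100 + 123) - 1*11449 = 1/23 - 11449 = -263326/23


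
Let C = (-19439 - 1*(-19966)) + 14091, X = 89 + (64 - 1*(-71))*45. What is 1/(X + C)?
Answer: 1/20782 ≈ 4.8119e-5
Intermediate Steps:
X = 6164 (X = 89 + (64 + 71)*45 = 89 + 135*45 = 89 + 6075 = 6164)
C = 14618 (C = (-19439 + 19966) + 14091 = 527 + 14091 = 14618)
1/(X + C) = 1/(6164 + 14618) = 1/20782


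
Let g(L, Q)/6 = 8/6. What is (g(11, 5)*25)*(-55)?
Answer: -11000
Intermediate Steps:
g(L, Q) = 8 (g(L, Q) = 6*(8/6) = 6*(8*(⅙)) = 6*(4/3) = 8)
(g(11, 5)*25)*(-55) = (8*25)*(-55) = 200*(-55) = -11000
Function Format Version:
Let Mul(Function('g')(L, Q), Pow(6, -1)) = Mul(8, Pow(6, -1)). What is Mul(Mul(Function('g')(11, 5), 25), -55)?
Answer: -11000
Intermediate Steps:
Function('g')(L, Q) = 8 (Function('g')(L, Q) = Mul(6, Mul(8, Pow(6, -1))) = Mul(6, Mul(8, Rational(1, 6))) = Mul(6, Rational(4, 3)) = 8)
Mul(Mul(Function('g')(11, 5), 25), -55) = Mul(Mul(8, 25), -55) = Mul(200, -55) = -11000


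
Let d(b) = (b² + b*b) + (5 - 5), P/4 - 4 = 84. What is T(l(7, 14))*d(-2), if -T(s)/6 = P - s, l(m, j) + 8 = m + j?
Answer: -16272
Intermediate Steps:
P = 352 (P = 16 + 4*84 = 16 + 336 = 352)
l(m, j) = -8 + j + m (l(m, j) = -8 + (m + j) = -8 + (j + m) = -8 + j + m)
d(b) = 2*b² (d(b) = (b² + b²) + 0 = 2*b² + 0 = 2*b²)
T(s) = -2112 + 6*s (T(s) = -6*(352 - s) = -2112 + 6*s)
T(l(7, 14))*d(-2) = (-2112 + 6*(-8 + 14 + 7))*(2*(-2)²) = (-2112 + 6*13)*(2*4) = (-2112 + 78)*8 = -2034*8 = -16272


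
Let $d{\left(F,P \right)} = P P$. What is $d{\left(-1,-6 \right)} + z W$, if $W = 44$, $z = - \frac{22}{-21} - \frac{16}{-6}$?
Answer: $\frac{1396}{7} \approx 199.43$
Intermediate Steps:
$z = \frac{26}{7}$ ($z = \left(-22\right) \left(- \frac{1}{21}\right) - - \frac{8}{3} = \frac{22}{21} + \frac{8}{3} = \frac{26}{7} \approx 3.7143$)
$d{\left(F,P \right)} = P^{2}$
$d{\left(-1,-6 \right)} + z W = \left(-6\right)^{2} + \frac{26}{7} \cdot 44 = 36 + \frac{1144}{7} = \frac{1396}{7}$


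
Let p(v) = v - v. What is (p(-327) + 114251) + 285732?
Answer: 399983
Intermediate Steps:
p(v) = 0
(p(-327) + 114251) + 285732 = (0 + 114251) + 285732 = 114251 + 285732 = 399983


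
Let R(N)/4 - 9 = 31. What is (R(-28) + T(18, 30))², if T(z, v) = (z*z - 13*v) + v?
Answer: 15376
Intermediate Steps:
R(N) = 160 (R(N) = 36 + 4*31 = 36 + 124 = 160)
T(z, v) = z² - 12*v (T(z, v) = (z² - 13*v) + v = z² - 12*v)
(R(-28) + T(18, 30))² = (160 + (18² - 12*30))² = (160 + (324 - 360))² = (160 - 36)² = 124² = 15376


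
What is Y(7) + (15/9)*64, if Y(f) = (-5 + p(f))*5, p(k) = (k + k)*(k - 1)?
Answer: 1505/3 ≈ 501.67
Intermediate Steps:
p(k) = 2*k*(-1 + k) (p(k) = (2*k)*(-1 + k) = 2*k*(-1 + k))
Y(f) = -25 + 10*f*(-1 + f) (Y(f) = (-5 + 2*f*(-1 + f))*5 = -25 + 10*f*(-1 + f))
Y(7) + (15/9)*64 = (-25 + 10*7*(-1 + 7)) + (15/9)*64 = (-25 + 10*7*6) + (15*(1/9))*64 = (-25 + 420) + (5/3)*64 = 395 + 320/3 = 1505/3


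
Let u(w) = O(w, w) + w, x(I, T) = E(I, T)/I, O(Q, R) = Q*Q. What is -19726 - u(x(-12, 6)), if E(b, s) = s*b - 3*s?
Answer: -79159/4 ≈ -19790.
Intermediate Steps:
O(Q, R) = Q²
E(b, s) = -3*s + b*s (E(b, s) = b*s - 3*s = -3*s + b*s)
x(I, T) = T*(-3 + I)/I (x(I, T) = (T*(-3 + I))/I = T*(-3 + I)/I)
u(w) = w + w² (u(w) = w² + w = w + w²)
-19726 - u(x(-12, 6)) = -19726 - 6*(-3 - 12)/(-12)*(1 + 6*(-3 - 12)/(-12)) = -19726 - 6*(-1/12)*(-15)*(1 + 6*(-1/12)*(-15)) = -19726 - 15*(1 + 15/2)/2 = -19726 - 15*17/(2*2) = -19726 - 1*255/4 = -19726 - 255/4 = -79159/4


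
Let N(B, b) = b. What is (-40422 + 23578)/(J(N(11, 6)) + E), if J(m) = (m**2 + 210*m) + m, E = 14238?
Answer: -4211/3885 ≈ -1.0839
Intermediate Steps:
J(m) = m**2 + 211*m
(-40422 + 23578)/(J(N(11, 6)) + E) = (-40422 + 23578)/(6*(211 + 6) + 14238) = -16844/(6*217 + 14238) = -16844/(1302 + 14238) = -16844/15540 = -16844*1/15540 = -4211/3885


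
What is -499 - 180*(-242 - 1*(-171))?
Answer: 12281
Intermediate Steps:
-499 - 180*(-242 - 1*(-171)) = -499 - 180*(-242 + 171) = -499 - 180*(-71) = -499 + 12780 = 12281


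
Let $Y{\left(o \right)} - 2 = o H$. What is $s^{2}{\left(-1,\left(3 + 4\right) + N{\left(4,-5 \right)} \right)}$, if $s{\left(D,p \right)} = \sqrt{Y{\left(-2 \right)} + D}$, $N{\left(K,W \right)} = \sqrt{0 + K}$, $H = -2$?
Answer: $5$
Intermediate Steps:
$N{\left(K,W \right)} = \sqrt{K}$
$Y{\left(o \right)} = 2 - 2 o$ ($Y{\left(o \right)} = 2 + o \left(-2\right) = 2 - 2 o$)
$s{\left(D,p \right)} = \sqrt{6 + D}$ ($s{\left(D,p \right)} = \sqrt{\left(2 - -4\right) + D} = \sqrt{\left(2 + 4\right) + D} = \sqrt{6 + D}$)
$s^{2}{\left(-1,\left(3 + 4\right) + N{\left(4,-5 \right)} \right)} = \left(\sqrt{6 - 1}\right)^{2} = \left(\sqrt{5}\right)^{2} = 5$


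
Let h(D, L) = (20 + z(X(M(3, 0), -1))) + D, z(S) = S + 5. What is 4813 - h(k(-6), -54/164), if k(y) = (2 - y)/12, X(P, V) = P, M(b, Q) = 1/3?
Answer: 4787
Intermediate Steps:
M(b, Q) = ⅓
z(S) = 5 + S
k(y) = ⅙ - y/12 (k(y) = (2 - y)*(1/12) = ⅙ - y/12)
h(D, L) = 76/3 + D (h(D, L) = (20 + (5 + ⅓)) + D = (20 + 16/3) + D = 76/3 + D)
4813 - h(k(-6), -54/164) = 4813 - (76/3 + (⅙ - 1/12*(-6))) = 4813 - (76/3 + (⅙ + ½)) = 4813 - (76/3 + ⅔) = 4813 - 1*26 = 4813 - 26 = 4787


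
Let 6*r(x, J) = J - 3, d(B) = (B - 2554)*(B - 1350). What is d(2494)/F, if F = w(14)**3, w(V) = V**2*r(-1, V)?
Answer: -21060/14235529 ≈ -0.0014794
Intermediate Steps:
d(B) = (-2554 + B)*(-1350 + B)
r(x, J) = -1/2 + J/6 (r(x, J) = (J - 3)/6 = (-3 + J)/6 = -1/2 + J/6)
w(V) = V**2*(-1/2 + V/6)
F = 1252726552/27 (F = ((1/6)*14**2*(-3 + 14))**3 = ((1/6)*196*11)**3 = (1078/3)**3 = 1252726552/27 ≈ 4.6397e+7)
d(2494)/F = (3447900 + 2494**2 - 3904*2494)/(1252726552/27) = (3447900 + 6220036 - 9736576)*(27/1252726552) = -68640*27/1252726552 = -21060/14235529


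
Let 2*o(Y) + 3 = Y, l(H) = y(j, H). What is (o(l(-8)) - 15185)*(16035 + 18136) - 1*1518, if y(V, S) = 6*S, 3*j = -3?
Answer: -1039519027/2 ≈ -5.1976e+8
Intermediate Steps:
j = -1 (j = (1/3)*(-3) = -1)
l(H) = 6*H
o(Y) = -3/2 + Y/2
(o(l(-8)) - 15185)*(16035 + 18136) - 1*1518 = ((-3/2 + (6*(-8))/2) - 15185)*(16035 + 18136) - 1*1518 = ((-3/2 + (1/2)*(-48)) - 15185)*34171 - 1518 = ((-3/2 - 24) - 15185)*34171 - 1518 = (-51/2 - 15185)*34171 - 1518 = -30421/2*34171 - 1518 = -1039515991/2 - 1518 = -1039519027/2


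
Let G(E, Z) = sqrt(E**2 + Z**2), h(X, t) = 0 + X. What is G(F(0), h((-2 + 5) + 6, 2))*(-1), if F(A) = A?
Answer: -9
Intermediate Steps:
h(X, t) = X
G(F(0), h((-2 + 5) + 6, 2))*(-1) = sqrt(0**2 + ((-2 + 5) + 6)**2)*(-1) = sqrt(0 + (3 + 6)**2)*(-1) = sqrt(0 + 9**2)*(-1) = sqrt(0 + 81)*(-1) = sqrt(81)*(-1) = 9*(-1) = -9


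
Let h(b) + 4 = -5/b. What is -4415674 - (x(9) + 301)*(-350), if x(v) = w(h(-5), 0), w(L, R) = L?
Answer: -4311374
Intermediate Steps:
h(b) = -4 - 5/b
x(v) = -3 (x(v) = -4 - 5/(-5) = -4 - 5*(-⅕) = -4 + 1 = -3)
-4415674 - (x(9) + 301)*(-350) = -4415674 - (-3 + 301)*(-350) = -4415674 - 298*(-350) = -4415674 - 1*(-104300) = -4415674 + 104300 = -4311374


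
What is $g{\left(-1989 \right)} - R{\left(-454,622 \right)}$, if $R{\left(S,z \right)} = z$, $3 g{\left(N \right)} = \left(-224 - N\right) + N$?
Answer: $- \frac{2090}{3} \approx -696.67$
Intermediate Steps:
$g{\left(N \right)} = - \frac{224}{3}$ ($g{\left(N \right)} = \frac{\left(-224 - N\right) + N}{3} = \frac{1}{3} \left(-224\right) = - \frac{224}{3}$)
$g{\left(-1989 \right)} - R{\left(-454,622 \right)} = - \frac{224}{3} - 622 = - \frac{2090}{3}$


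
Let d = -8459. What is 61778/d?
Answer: -61778/8459 ≈ -7.3032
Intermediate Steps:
61778/d = 61778/(-8459) = 61778*(-1/8459) = -61778/8459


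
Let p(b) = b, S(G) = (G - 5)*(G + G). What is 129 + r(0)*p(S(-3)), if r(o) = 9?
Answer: 561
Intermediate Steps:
S(G) = 2*G*(-5 + G) (S(G) = (-5 + G)*(2*G) = 2*G*(-5 + G))
129 + r(0)*p(S(-3)) = 129 + 9*(2*(-3)*(-5 - 3)) = 129 + 9*(2*(-3)*(-8)) = 129 + 9*48 = 129 + 432 = 561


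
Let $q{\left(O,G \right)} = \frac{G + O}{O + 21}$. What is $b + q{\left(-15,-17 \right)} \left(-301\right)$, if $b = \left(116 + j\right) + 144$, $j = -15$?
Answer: $\frac{5551}{3} \approx 1850.3$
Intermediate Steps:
$q{\left(O,G \right)} = \frac{G + O}{21 + O}$
$b = 245$ ($b = \left(116 - 15\right) + 144 = 101 + 144 = 245$)
$b + q{\left(-15,-17 \right)} \left(-301\right) = 245 + \frac{-17 - 15}{21 - 15} \left(-301\right) = 245 + \frac{1}{6} \left(-32\right) \left(-301\right) = 245 - - \frac{4816}{3} = 245 + \frac{4816}{3} = \frac{5551}{3}$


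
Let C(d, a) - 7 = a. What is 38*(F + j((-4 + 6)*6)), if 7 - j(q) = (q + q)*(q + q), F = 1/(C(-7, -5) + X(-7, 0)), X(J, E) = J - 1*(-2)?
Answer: -64904/3 ≈ -21635.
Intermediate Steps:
X(J, E) = 2 + J (X(J, E) = J + 2 = 2 + J)
C(d, a) = 7 + a
F = -1/3 (F = 1/((7 - 5) + (2 - 7)) = 1/(2 - 5) = 1/(-3) = -1/3 ≈ -0.33333)
j(q) = 7 - 4*q**2 (j(q) = 7 - (q + q)*(q + q) = 7 - 2*q*2*q = 7 - 4*q**2)
38*(F + j((-4 + 6)*6)) = 38*(-1/3 + (7 - 4*36*(-4 + 6)**2)) = 38*(-1/3 + (7 - 4*(2*6)**2)) = 38*(-1/3 + (7 - 4*12**2)) = 38*(-1/3 + (7 - 4*144)) = 38*(-1/3 + (7 - 576)) = 38*(-1/3 - 569) = 38*(-1708/3) = -64904/3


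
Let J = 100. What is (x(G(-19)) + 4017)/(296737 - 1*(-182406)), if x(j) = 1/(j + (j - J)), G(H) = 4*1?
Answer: 369563/44081156 ≈ 0.0083837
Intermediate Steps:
G(H) = 4
x(j) = 1/(-100 + 2*j) (x(j) = 1/(j + (j - 1*100)) = 1/(j + (j - 100)) = 1/(j + (-100 + j)) = 1/(-100 + 2*j))
(x(G(-19)) + 4017)/(296737 - 1*(-182406)) = (1/(2*(-50 + 4)) + 4017)/(296737 - 1*(-182406)) = ((½)/(-46) + 4017)/(296737 + 182406) = ((½)*(-1/46) + 4017)/479143 = (-1/92 + 4017)*(1/479143) = (369563/92)*(1/479143) = 369563/44081156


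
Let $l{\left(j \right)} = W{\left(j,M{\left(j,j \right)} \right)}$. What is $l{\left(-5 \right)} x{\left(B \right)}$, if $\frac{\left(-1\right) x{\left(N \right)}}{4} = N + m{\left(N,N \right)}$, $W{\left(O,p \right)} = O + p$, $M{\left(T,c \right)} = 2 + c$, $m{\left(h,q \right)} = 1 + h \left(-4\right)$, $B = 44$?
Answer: $-4192$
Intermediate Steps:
$m{\left(h,q \right)} = 1 - 4 h$
$l{\left(j \right)} = 2 + 2 j$ ($l{\left(j \right)} = j + \left(2 + j\right) = 2 + 2 j$)
$x{\left(N \right)} = -4 + 12 N$ ($x{\left(N \right)} = - 4 \left(N - \left(-1 + 4 N\right)\right) = - 4 \left(1 - 3 N\right) = -4 + 12 N$)
$l{\left(-5 \right)} x{\left(B \right)} = \left(2 + 2 \left(-5\right)\right) \left(-4 + 12 \cdot 44\right) = \left(2 - 10\right) \left(-4 + 528\right) = \left(-8\right) 524 = -4192$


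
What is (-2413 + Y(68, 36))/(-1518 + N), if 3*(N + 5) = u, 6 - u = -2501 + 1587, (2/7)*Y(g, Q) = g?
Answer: 6525/3649 ≈ 1.7882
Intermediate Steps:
Y(g, Q) = 7*g/2
u = 920 (u = 6 - (-2501 + 1587) = 6 - 1*(-914) = 6 + 914 = 920)
N = 905/3 (N = -5 + (⅓)*920 = -5 + 920/3 = 905/3 ≈ 301.67)
(-2413 + Y(68, 36))/(-1518 + N) = (-2413 + (7/2)*68)/(-1518 + 905/3) = (-2413 + 238)/(-3649/3) = -2175*(-3/3649) = 6525/3649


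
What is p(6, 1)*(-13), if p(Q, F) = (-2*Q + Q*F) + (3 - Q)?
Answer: 117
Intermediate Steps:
p(Q, F) = 3 - 3*Q + F*Q (p(Q, F) = (-2*Q + F*Q) + (3 - Q) = 3 - 3*Q + F*Q)
p(6, 1)*(-13) = (3 - 3*6 + 1*6)*(-13) = (3 - 18 + 6)*(-13) = -9*(-13) = 117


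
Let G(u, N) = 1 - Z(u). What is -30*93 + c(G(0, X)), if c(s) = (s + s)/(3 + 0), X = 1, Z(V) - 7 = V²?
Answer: -2794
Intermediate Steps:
Z(V) = 7 + V²
G(u, N) = -6 - u² (G(u, N) = 1 - (7 + u²) = 1 + (-7 - u²) = -6 - u²)
c(s) = 2*s/3 (c(s) = (2*s)/3 = (2*s)*(⅓) = 2*s/3)
-30*93 + c(G(0, X)) = -30*93 + 2*(-6 - 1*0²)/3 = -2790 + 2*(-6 - 1*0)/3 = -2790 + 2*(-6 + 0)/3 = -2790 + (⅔)*(-6) = -2790 - 4 = -2794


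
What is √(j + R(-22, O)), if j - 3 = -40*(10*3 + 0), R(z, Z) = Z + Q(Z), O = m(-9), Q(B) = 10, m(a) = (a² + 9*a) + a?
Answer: 2*I*√299 ≈ 34.583*I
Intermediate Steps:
m(a) = a² + 10*a
O = -9 (O = -9*(10 - 9) = -9*1 = -9)
R(z, Z) = 10 + Z (R(z, Z) = Z + 10 = 10 + Z)
j = -1197 (j = 3 - 40*(10*3 + 0) = 3 - 40*(30 + 0) = 3 - 40*30 = 3 - 1200 = -1197)
√(j + R(-22, O)) = √(-1197 + (10 - 9)) = √(-1197 + 1) = √(-1196) = 2*I*√299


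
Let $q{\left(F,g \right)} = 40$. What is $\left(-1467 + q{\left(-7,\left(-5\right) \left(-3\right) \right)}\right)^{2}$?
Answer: $2036329$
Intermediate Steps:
$\left(-1467 + q{\left(-7,\left(-5\right) \left(-3\right) \right)}\right)^{2} = \left(-1467 + 40\right)^{2} = \left(-1427\right)^{2} = 2036329$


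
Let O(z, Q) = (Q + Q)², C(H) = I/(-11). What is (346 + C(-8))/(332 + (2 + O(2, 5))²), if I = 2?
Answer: 951/29524 ≈ 0.032211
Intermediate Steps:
C(H) = -2/11 (C(H) = 2/(-11) = 2*(-1/11) = -2/11)
O(z, Q) = 4*Q² (O(z, Q) = (2*Q)² = 4*Q²)
(346 + C(-8))/(332 + (2 + O(2, 5))²) = (346 - 2/11)/(332 + (2 + 4*5²)²) = 3804/(11*(332 + (2 + 4*25)²)) = 3804/(11*(332 + (2 + 100)²)) = 3804/(11*(332 + 102²)) = 3804/(11*(332 + 10404)) = (3804/11)/10736 = (3804/11)*(1/10736) = 951/29524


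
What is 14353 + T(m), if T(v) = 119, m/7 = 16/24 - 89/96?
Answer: 14472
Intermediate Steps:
m = -175/96 (m = 7*(16/24 - 89/96) = 7*(16*(1/24) - 89*1/96) = 7*(⅔ - 89/96) = 7*(-25/96) = -175/96 ≈ -1.8229)
14353 + T(m) = 14353 + 119 = 14472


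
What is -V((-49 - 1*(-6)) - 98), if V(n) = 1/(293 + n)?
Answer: -1/152 ≈ -0.0065789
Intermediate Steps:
-V((-49 - 1*(-6)) - 98) = -1/(293 + ((-49 - 1*(-6)) - 98)) = -1/(293 + ((-49 + 6) - 98)) = -1/(293 + (-43 - 98)) = -1/(293 - 141) = -1/152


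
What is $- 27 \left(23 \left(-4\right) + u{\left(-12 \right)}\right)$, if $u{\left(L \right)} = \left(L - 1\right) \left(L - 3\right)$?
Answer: $-2781$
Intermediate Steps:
$u{\left(L \right)} = \left(-1 + L\right) \left(-3 + L\right)$
$- 27 \left(23 \left(-4\right) + u{\left(-12 \right)}\right) = - 27 \left(23 \left(-4\right) + \left(3 + \left(-12\right)^{2} - -48\right)\right) = - 27 \left(-92 + \left(3 + 144 + 48\right)\right) = - 27 \left(-92 + 195\right) = \left(-27\right) 103 = -2781$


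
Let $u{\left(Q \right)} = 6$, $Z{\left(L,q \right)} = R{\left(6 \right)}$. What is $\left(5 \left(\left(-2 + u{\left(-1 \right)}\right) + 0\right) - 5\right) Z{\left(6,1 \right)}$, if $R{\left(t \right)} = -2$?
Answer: $-30$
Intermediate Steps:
$Z{\left(L,q \right)} = -2$
$\left(5 \left(\left(-2 + u{\left(-1 \right)}\right) + 0\right) - 5\right) Z{\left(6,1 \right)} = \left(5 \left(\left(-2 + 6\right) + 0\right) - 5\right) \left(-2\right) = \left(5 \left(4 + 0\right) - 5\right) \left(-2\right) = \left(5 \cdot 4 - 5\right) \left(-2\right) = \left(20 - 5\right) \left(-2\right) = 15 \left(-2\right) = -30$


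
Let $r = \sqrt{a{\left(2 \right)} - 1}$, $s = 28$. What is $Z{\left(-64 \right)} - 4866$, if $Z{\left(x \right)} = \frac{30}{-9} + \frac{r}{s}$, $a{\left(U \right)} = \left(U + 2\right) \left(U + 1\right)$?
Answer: $- \frac{14608}{3} + \frac{\sqrt{11}}{28} \approx -4869.2$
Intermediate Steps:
$a{\left(U \right)} = \left(1 + U\right) \left(2 + U\right)$ ($a{\left(U \right)} = \left(2 + U\right) \left(1 + U\right) = \left(1 + U\right) \left(2 + U\right)$)
$r = \sqrt{11}$ ($r = \sqrt{\left(2 + 2^{2} + 3 \cdot 2\right) - 1} = \sqrt{\left(2 + 4 + 6\right) - 1} = \sqrt{12 - 1} = \sqrt{11} \approx 3.3166$)
$Z{\left(x \right)} = - \frac{10}{3} + \frac{\sqrt{11}}{28}$ ($Z{\left(x \right)} = \frac{30}{-9} + \frac{\sqrt{11}}{28} = 30 \left(- \frac{1}{9}\right) + \sqrt{11} \cdot \frac{1}{28} = - \frac{10}{3} + \frac{\sqrt{11}}{28}$)
$Z{\left(-64 \right)} - 4866 = \left(- \frac{10}{3} + \frac{\sqrt{11}}{28}\right) - 4866 = - \frac{14608}{3} + \frac{\sqrt{11}}{28}$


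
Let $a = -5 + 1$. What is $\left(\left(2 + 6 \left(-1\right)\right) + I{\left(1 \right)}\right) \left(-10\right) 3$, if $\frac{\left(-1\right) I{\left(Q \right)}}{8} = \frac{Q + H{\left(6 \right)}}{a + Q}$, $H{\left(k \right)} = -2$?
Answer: $200$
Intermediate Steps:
$a = -4$
$I{\left(Q \right)} = - \frac{8 \left(-2 + Q\right)}{-4 + Q}$ ($I{\left(Q \right)} = - 8 \frac{Q - 2}{-4 + Q} = - 8 \frac{-2 + Q}{-4 + Q} = - \frac{8 \left(-2 + Q\right)}{-4 + Q}$)
$\left(\left(2 + 6 \left(-1\right)\right) + I{\left(1 \right)}\right) \left(-10\right) 3 = \left(\left(2 + 6 \left(-1\right)\right) + \frac{8 \left(2 - 1\right)}{-4 + 1}\right) \left(-10\right) 3 = \left(\left(2 - 6\right) + \frac{8 \left(2 - 1\right)}{-3}\right) \left(-10\right) 3 = \left(-4 + 8 \left(- \frac{1}{3}\right) 1\right) \left(-10\right) 3 = \left(-4 - \frac{8}{3}\right) \left(-10\right) 3 = \left(- \frac{20}{3}\right) \left(-10\right) 3 = \frac{200}{3} \cdot 3 = 200$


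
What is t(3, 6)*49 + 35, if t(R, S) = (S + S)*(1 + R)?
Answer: 2387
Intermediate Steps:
t(R, S) = 2*S*(1 + R) (t(R, S) = (2*S)*(1 + R) = 2*S*(1 + R))
t(3, 6)*49 + 35 = (2*6*(1 + 3))*49 + 35 = (2*6*4)*49 + 35 = 48*49 + 35 = 2352 + 35 = 2387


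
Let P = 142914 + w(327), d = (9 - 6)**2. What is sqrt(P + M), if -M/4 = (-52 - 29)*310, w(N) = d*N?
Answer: sqrt(246297) ≈ 496.28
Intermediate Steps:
d = 9 (d = 3**2 = 9)
w(N) = 9*N
M = 100440 (M = -4*(-52 - 29)*310 = -(-324)*310 = -4*(-25110) = 100440)
P = 145857 (P = 142914 + 9*327 = 142914 + 2943 = 145857)
sqrt(P + M) = sqrt(145857 + 100440) = sqrt(246297)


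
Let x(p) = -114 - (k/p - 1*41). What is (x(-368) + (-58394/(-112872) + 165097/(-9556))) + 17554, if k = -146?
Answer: 108310371385591/6201977784 ≈ 17464.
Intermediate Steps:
x(p) = -73 + 146/p (x(p) = -114 - (-146/p - 1*41) = -114 - (-146/p - 41) = -114 - (-41 - 146/p) = -114 + (41 + 146/p) = -73 + 146/p)
(x(-368) + (-58394/(-112872) + 165097/(-9556))) + 17554 = ((-73 + 146/(-368)) + (-58394/(-112872) + 165097/(-9556))) + 17554 = ((-73 + 146*(-1/368)) + (-58394*(-1/112872) + 165097*(-1/9556))) + 17554 = ((-73 - 73/184) + (29197/56436 - 165097/9556)) + 17554 = (-13505/184 - 564900485/33706401) + 17554 = -559146634745/6201977784 + 17554 = 108310371385591/6201977784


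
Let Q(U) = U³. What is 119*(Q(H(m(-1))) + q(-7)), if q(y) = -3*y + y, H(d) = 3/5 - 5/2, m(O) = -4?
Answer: 849779/1000 ≈ 849.78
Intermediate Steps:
H(d) = -19/10 (H(d) = 3*(⅕) - 5*½ = ⅗ - 5/2 = -19/10)
q(y) = -2*y
119*(Q(H(m(-1))) + q(-7)) = 119*((-19/10)³ - 2*(-7)) = 119*(-6859/1000 + 14) = 119*(7141/1000) = 849779/1000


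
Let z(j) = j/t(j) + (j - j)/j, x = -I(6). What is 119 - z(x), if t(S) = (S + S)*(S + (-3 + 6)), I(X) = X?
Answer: 715/6 ≈ 119.17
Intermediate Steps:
t(S) = 2*S*(3 + S) (t(S) = (2*S)*(S + 3) = (2*S)*(3 + S) = 2*S*(3 + S))
x = -6 (x = -1*6 = -6)
z(j) = 1/(2*(3 + j)) (z(j) = j/((2*j*(3 + j))) + (j - j)/j = j*(1/(2*j*(3 + j))) + 0/j = 1/(2*(3 + j)) + 0 = 1/(2*(3 + j)))
119 - z(x) = 119 - 1/(2*(3 - 6)) = 119 - 1/(2*(-3)) = 119 - (-1)/(2*3) = 119 - 1*(-⅙) = 119 + ⅙ = 715/6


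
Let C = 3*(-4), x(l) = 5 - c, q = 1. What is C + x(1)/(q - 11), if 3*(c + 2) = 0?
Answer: -127/10 ≈ -12.700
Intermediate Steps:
c = -2 (c = -2 + (⅓)*0 = -2 + 0 = -2)
x(l) = 7 (x(l) = 5 - 1*(-2) = 5 + 2 = 7)
C = -12
C + x(1)/(q - 11) = -12 + 7/(1 - 11) = -12 + 7/(-10) = -12 - ⅒*7 = -12 - 7/10 = -127/10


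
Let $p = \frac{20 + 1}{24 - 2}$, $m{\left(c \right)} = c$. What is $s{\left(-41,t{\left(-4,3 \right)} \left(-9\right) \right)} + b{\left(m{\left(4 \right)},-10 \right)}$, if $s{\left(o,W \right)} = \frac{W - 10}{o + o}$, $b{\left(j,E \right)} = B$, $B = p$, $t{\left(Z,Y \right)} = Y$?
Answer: $\frac{634}{451} \approx 1.4058$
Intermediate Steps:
$p = \frac{21}{22} \approx 0.95455$
$B = \frac{21}{22} \approx 0.95455$
$b{\left(j,E \right)} = \frac{21}{22}$
$s{\left(o,W \right)} = \frac{-10 + W}{2 o}$
$s{\left(-41,t{\left(-4,3 \right)} \left(-9\right) \right)} + b{\left(m{\left(4 \right)},-10 \right)} = \frac{-10 + 3 \left(-9\right)}{2 \left(-41\right)} + \frac{21}{22} = \frac{1}{2} \left(- \frac{1}{41}\right) \left(-10 - 27\right) + \frac{21}{22} = \frac{1}{2} \left(- \frac{1}{41}\right) \left(-37\right) + \frac{21}{22} = \frac{37}{82} + \frac{21}{22} = \frac{634}{451}$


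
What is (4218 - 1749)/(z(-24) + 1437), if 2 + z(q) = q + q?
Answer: 2469/1387 ≈ 1.7801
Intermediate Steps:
z(q) = -2 + 2*q (z(q) = -2 + (q + q) = -2 + 2*q)
(4218 - 1749)/(z(-24) + 1437) = (4218 - 1749)/((-2 + 2*(-24)) + 1437) = 2469/((-2 - 48) + 1437) = 2469/(-50 + 1437) = 2469/1387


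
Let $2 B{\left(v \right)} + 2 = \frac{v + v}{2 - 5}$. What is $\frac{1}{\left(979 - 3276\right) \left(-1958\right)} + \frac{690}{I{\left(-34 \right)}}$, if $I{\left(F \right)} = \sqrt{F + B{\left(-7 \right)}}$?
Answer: $\frac{1}{4497526} - \frac{345 i \sqrt{6}}{7} \approx 2.2234 \cdot 10^{-7} - 120.72 i$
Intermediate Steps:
$B{\left(v \right)} = -1 - \frac{v}{3}$ ($B{\left(v \right)} = -1 + \frac{\left(v + v\right) \frac{1}{2 - 5}}{2} = -1 + \frac{2 v \frac{1}{-3}}{2} = -1 + \frac{2 v \left(- \frac{1}{3}\right)}{2} = -1 + \frac{\left(- \frac{2}{3}\right) v}{2} = -1 - \frac{v}{3}$)
$I{\left(F \right)} = \sqrt{\frac{4}{3} + F}$ ($I{\left(F \right)} = \sqrt{F - - \frac{4}{3}} = \sqrt{F + \left(-1 + \frac{7}{3}\right)} = \sqrt{F + \frac{4}{3}} = \sqrt{\frac{4}{3} + F}$)
$\frac{1}{\left(979 - 3276\right) \left(-1958\right)} + \frac{690}{I{\left(-34 \right)}} = \frac{1}{\left(979 - 3276\right) \left(-1958\right)} + \frac{690}{\frac{1}{3} \sqrt{12 + 9 \left(-34\right)}} = \frac{1}{-2297} \left(- \frac{1}{1958}\right) + \frac{690}{\frac{1}{3} \sqrt{12 - 306}} = \left(- \frac{1}{2297}\right) \left(- \frac{1}{1958}\right) + \frac{690}{\frac{1}{3} \sqrt{-294}} = \frac{1}{4497526} + \frac{690}{\frac{1}{3} \cdot 7 i \sqrt{6}} = \frac{1}{4497526} + \frac{690}{\frac{7}{3} i \sqrt{6}} = \frac{1}{4497526} + 690 \left(- \frac{i \sqrt{6}}{14}\right) = \frac{1}{4497526} - \frac{345 i \sqrt{6}}{7}$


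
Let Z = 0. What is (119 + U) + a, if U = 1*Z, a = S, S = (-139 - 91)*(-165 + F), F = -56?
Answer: 50949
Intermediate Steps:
S = 50830 (S = (-139 - 91)*(-165 - 56) = -230*(-221) = 50830)
a = 50830
U = 0 (U = 1*0 = 0)
(119 + U) + a = (119 + 0) + 50830 = 119 + 50830 = 50949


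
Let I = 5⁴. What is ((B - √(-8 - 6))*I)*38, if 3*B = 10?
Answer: 237500/3 - 23750*I*√14 ≈ 79167.0 - 88864.0*I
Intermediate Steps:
B = 10/3 (B = (⅓)*10 = 10/3 ≈ 3.3333)
I = 625
((B - √(-8 - 6))*I)*38 = ((10/3 - √(-8 - 6))*625)*38 = ((10/3 - √(-14))*625)*38 = ((10/3 - I*√14)*625)*38 = (6250/3 - 625*I*√14)*38 = 237500/3 - 23750*I*√14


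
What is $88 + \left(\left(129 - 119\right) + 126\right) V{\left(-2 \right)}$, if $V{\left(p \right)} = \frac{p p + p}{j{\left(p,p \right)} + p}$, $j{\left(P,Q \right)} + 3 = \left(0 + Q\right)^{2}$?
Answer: $-184$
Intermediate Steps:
$j{\left(P,Q \right)} = -3 + Q^{2}$ ($j{\left(P,Q \right)} = -3 + \left(0 + Q\right)^{2} = -3 + Q^{2}$)
$V{\left(p \right)} = \frac{p + p^{2}}{-3 + p + p^{2}}$ ($V{\left(p \right)} = \frac{p p + p}{\left(-3 + p^{2}\right) + p} = \frac{p^{2} + p}{-3 + p + p^{2}} = \frac{p + p^{2}}{-3 + p + p^{2}}$)
$88 + \left(\left(129 - 119\right) + 126\right) V{\left(-2 \right)} = 88 + \left(\left(129 - 119\right) + 126\right) \left(- \frac{2 \left(1 - 2\right)}{-3 - 2 + \left(-2\right)^{2}}\right) = 88 + \left(10 + 126\right) \left(\left(-2\right) \frac{1}{-3 - 2 + 4} \left(-1\right)\right) = 88 + 136 \left(\left(-2\right) \frac{1}{-1} \left(-1\right)\right) = 88 + 136 \left(\left(-2\right) \left(-1\right) \left(-1\right)\right) = 88 + 136 \left(-2\right) = 88 - 272 = -184$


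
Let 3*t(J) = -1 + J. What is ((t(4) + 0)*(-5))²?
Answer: 25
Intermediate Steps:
t(J) = -⅓ + J/3 (t(J) = (-1 + J)/3 = -⅓ + J/3)
((t(4) + 0)*(-5))² = (((-⅓ + (⅓)*4) + 0)*(-5))² = (((-⅓ + 4/3) + 0)*(-5))² = ((1 + 0)*(-5))² = (1*(-5))² = (-5)² = 25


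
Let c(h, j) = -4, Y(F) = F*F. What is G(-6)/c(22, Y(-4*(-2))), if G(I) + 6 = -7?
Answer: 13/4 ≈ 3.2500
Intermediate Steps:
G(I) = -13 (G(I) = -6 - 7 = -13)
Y(F) = F**2
G(-6)/c(22, Y(-4*(-2))) = -13/(-4) = -13*(-1/4) = 13/4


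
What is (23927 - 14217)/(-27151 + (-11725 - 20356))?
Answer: -4855/29616 ≈ -0.16393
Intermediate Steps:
(23927 - 14217)/(-27151 + (-11725 - 20356)) = 9710/(-27151 - 32081) = 9710/(-59232) = 9710*(-1/59232) = -4855/29616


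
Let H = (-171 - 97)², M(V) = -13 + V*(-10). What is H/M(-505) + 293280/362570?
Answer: 211680608/14048193 ≈ 15.068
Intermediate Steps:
M(V) = -13 - 10*V
H = 71824 (H = (-268)² = 71824)
H/M(-505) + 293280/362570 = 71824/(-13 - 10*(-505)) + 293280/362570 = 71824/(-13 + 5050) + 293280*(1/362570) = 71824/5037 + 2256/2789 = 211680608/14048193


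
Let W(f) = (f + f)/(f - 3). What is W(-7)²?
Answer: 49/25 ≈ 1.9600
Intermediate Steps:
W(f) = 2*f/(-3 + f) (W(f) = (2*f)/(-3 + f) = 2*f/(-3 + f))
W(-7)² = (2*(-7)/(-3 - 7))² = (2*(-7)/(-10))² = (2*(-7)*(-⅒))² = (7/5)² = 49/25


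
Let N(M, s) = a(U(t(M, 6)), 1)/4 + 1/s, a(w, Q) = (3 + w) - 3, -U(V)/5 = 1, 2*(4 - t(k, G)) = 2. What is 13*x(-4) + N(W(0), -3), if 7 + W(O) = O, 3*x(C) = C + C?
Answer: -145/4 ≈ -36.250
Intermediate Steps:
x(C) = 2*C/3 (x(C) = (C + C)/3 = (2*C)/3 = 2*C/3)
t(k, G) = 3 (t(k, G) = 4 - ½*2 = 4 - 1 = 3)
W(O) = -7 + O
U(V) = -5 (U(V) = -5*1 = -5)
a(w, Q) = w
N(M, s) = -5/4 + 1/s
13*x(-4) + N(W(0), -3) = 13*((⅔)*(-4)) + (-5/4 + 1/(-3)) = 13*(-8/3) + (-5/4 - ⅓) = -104/3 - 19/12 = -145/4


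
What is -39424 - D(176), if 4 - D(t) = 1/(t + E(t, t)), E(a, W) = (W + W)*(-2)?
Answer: -20817985/528 ≈ -39428.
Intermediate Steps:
E(a, W) = -4*W (E(a, W) = (2*W)*(-2) = -4*W)
D(t) = 4 + 1/(3*t) (D(t) = 4 - 1/(t - 4*t) = 4 - 1/((-3*t)) = 4 - (-1)/(3*t) = 4 + 1/(3*t))
-39424 - D(176) = -39424 - (4 + (⅓)/176) = -39424 - (4 + (⅓)*(1/176)) = -39424 - (4 + 1/528) = -39424 - 1*2113/528 = -39424 - 2113/528 = -20817985/528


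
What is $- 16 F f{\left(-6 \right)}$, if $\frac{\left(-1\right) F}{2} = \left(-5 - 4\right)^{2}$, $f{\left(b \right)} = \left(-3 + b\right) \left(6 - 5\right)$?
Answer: $-23328$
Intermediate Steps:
$f{\left(b \right)} = -3 + b$ ($f{\left(b \right)} = \left(-3 + b\right) 1 = -3 + b$)
$F = -162$ ($F = - 2 \left(-5 - 4\right)^{2} = - 2 \left(-9\right)^{2} = \left(-2\right) 81 = -162$)
$- 16 F f{\left(-6 \right)} = \left(-16\right) \left(-162\right) \left(-3 - 6\right) = 2592 \left(-9\right) = -23328$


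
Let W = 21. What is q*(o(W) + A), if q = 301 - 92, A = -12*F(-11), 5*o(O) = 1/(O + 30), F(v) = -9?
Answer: 5756069/255 ≈ 22573.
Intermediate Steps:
o(O) = 1/(5*(30 + O)) (o(O) = 1/(5*(O + 30)) = 1/(5*(30 + O)))
A = 108 (A = -12*(-9) = 108)
q = 209
q*(o(W) + A) = 209*(1/(5*(30 + 21)) + 108) = 209*((⅕)/51 + 108) = 209*((⅕)*(1/51) + 108) = 209*(1/255 + 108) = 209*(27541/255) = 5756069/255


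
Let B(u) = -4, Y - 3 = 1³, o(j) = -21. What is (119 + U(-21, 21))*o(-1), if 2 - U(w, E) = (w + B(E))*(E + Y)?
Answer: -15666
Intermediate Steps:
Y = 4 (Y = 3 + 1³ = 3 + 1 = 4)
U(w, E) = 2 - (-4 + w)*(4 + E) (U(w, E) = 2 - (w - 4)*(E + 4) = 2 - (-4 + w)*(4 + E))
(119 + U(-21, 21))*o(-1) = (119 + (18 - 4*(-21) + 4*21 - 1*21*(-21)))*(-21) = (119 + (18 + 84 + 84 + 441))*(-21) = (119 + 627)*(-21) = 746*(-21) = -15666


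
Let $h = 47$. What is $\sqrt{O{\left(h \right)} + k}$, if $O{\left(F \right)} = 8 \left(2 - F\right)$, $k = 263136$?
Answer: $2 \sqrt{65694} \approx 512.62$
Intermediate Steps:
$O{\left(F \right)} = 16 - 8 F$
$\sqrt{O{\left(h \right)} + k} = \sqrt{\left(16 - 376\right) + 263136} = \sqrt{-360 + 263136} = \sqrt{262776} = 2 \sqrt{65694}$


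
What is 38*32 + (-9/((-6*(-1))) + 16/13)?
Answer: 31609/26 ≈ 1215.7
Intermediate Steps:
38*32 + (-9/((-6*(-1))) + 16/13) = 1216 + (-9/6 + 16*(1/13)) = 1216 + (-9*⅙ + 16/13) = 1216 + (-3/2 + 16/13) = 1216 - 7/26 = 31609/26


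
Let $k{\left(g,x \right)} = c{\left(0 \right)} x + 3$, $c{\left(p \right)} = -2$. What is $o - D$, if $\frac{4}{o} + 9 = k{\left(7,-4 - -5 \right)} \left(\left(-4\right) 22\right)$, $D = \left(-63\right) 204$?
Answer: $\frac{1246640}{97} \approx 12852.0$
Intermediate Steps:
$k{\left(g,x \right)} = 3 - 2 x$ ($k{\left(g,x \right)} = - 2 x + 3 = 3 - 2 x$)
$D = -12852$
$o = - \frac{4}{97}$ ($o = \frac{4}{-9 + \left(3 - 2 \left(-4 - -5\right)\right) \left(\left(-4\right) 22\right)} = \frac{4}{-9 + \left(3 - 2 \left(-4 + 5\right)\right) \left(-88\right)} = \frac{4}{-9 + \left(3 - 2\right) \left(-88\right)} = \frac{4}{-9 + 1 \left(-88\right)} = \frac{4}{-9 - 88} = \frac{4}{-97} = 4 \left(- \frac{1}{97}\right) = - \frac{4}{97} \approx -0.041237$)
$o - D = - \frac{4}{97} - -12852 = - \frac{4}{97} + 12852 = \frac{1246640}{97}$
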